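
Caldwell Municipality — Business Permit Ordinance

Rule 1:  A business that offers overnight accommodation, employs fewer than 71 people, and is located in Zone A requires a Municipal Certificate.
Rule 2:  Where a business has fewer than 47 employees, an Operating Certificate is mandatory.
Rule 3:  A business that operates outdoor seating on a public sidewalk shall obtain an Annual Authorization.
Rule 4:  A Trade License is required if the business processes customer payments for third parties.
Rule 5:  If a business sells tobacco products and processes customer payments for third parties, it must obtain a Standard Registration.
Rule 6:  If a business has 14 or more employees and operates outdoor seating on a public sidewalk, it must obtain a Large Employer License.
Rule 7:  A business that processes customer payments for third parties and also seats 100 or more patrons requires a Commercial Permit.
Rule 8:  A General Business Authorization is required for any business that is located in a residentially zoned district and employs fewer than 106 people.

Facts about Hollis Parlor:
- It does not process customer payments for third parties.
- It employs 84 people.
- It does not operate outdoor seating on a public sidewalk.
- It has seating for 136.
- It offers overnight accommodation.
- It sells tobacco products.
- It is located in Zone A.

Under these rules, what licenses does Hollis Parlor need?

Rule 1: offers overnight accommodation; employees 84 ≥ 71; is located in Zone A → Municipal Certificate not required.
Rule 2: employees 84 ≥ 47 → Operating Certificate not required.
Rule 3: does not operate outdoor seating on a public sidewalk → Annual Authorization not required.
Rule 4: does not process customer payments for third parties → Trade License not required.
Rule 5: sells tobacco products; does not process customer payments for third parties → Standard Registration not required.
Rule 6: employees 84 ≥ 14; does not operate outdoor seating on a public sidewalk → Large Employer License not required.
Rule 7: does not process customer payments for third parties; seating 136 ≥ 100 → Commercial Permit not required.
Rule 8: is located in Zone A (not: is located in a residentially zoned district); employees 84 < 106 → General Business Authorization not required.

None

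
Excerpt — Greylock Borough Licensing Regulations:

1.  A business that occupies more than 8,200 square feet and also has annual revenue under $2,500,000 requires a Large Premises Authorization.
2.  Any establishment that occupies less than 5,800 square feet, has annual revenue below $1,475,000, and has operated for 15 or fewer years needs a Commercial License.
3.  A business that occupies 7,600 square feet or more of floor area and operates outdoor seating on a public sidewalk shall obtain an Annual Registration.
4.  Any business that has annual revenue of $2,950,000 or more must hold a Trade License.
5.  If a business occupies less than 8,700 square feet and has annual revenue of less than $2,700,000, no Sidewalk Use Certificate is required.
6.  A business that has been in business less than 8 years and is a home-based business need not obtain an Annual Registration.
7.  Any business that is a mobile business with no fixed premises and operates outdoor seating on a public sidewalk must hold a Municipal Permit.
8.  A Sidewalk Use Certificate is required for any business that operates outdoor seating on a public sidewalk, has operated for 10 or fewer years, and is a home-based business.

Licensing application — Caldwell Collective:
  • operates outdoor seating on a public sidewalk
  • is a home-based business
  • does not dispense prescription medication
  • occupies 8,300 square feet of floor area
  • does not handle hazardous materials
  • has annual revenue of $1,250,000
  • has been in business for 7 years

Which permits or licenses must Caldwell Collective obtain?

Large Premises Authorization

1. floor area 8,300 square feet > 8,200 square feet; revenue $1,250,000 < $2,500,000 → Large Premises Authorization required.
2. floor area 8,300 square feet ≥ 5,800 square feet; revenue $1,250,000 < $1,475,000; years in business 7 ≤ 15 → Commercial License not required.
3. floor area 8,300 square feet ≥ 7,600 square feet; operates outdoor seating on a public sidewalk → Annual Registration required.
4. revenue $1,250,000 < $2,950,000 → Trade License not required.
5. floor area 8,300 square feet < 8,700 square feet; revenue $1,250,000 < $2,700,000 → exempt from Sidewalk Use Certificate.
6. years in business 7 < 8; is a home-based business → exempt from Annual Registration.
7. is a home-based business (not: is a mobile business with no fixed premises); operates outdoor seating on a public sidewalk → Municipal Permit not required.
8. operates outdoor seating on a public sidewalk; years in business 7 ≤ 10; is a home-based business → Sidewalk Use Certificate required.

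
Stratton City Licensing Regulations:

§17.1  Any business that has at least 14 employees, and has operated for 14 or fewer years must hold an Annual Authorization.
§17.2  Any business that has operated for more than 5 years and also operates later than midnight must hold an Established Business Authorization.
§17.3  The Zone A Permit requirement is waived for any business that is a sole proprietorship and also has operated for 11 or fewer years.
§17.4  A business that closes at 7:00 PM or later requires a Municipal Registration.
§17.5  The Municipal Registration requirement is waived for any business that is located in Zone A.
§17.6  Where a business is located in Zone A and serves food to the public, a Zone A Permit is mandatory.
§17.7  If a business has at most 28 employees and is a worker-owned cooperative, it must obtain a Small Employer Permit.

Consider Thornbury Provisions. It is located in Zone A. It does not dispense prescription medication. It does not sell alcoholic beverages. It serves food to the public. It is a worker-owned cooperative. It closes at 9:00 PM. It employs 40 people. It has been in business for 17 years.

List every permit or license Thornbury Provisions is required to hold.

Zone A Permit

§17.1 employees 40 ≥ 14; years in business 17 > 14 → Annual Authorization not required.
§17.2 years in business 17 > 5; closes 9:00 PM, at/before midnight → Established Business Authorization not required.
§17.3 is a worker-owned cooperative (not: is a sole proprietorship); years in business 17 > 11 → Zone A Permit exemption does not apply.
§17.4 closes 9:00 PM, after 7:00 PM → Municipal Registration required.
§17.5 is located in Zone A → exempt from Municipal Registration.
§17.6 is located in Zone A; serves food to the public → Zone A Permit required.
§17.7 employees 40 > 28; is a worker-owned cooperative → Small Employer Permit not required.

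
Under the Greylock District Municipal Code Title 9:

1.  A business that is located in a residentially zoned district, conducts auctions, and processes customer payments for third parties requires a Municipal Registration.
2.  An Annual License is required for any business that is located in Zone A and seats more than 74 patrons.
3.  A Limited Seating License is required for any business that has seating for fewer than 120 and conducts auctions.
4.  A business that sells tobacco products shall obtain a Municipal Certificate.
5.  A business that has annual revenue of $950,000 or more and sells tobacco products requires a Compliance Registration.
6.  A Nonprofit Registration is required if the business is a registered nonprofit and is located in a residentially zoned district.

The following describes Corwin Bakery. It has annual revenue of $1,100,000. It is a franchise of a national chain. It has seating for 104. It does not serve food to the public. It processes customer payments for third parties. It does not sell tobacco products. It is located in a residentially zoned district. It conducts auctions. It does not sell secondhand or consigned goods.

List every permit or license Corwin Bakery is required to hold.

1. is located in a residentially zoned district; conducts auctions; processes customer payments for third parties → Municipal Registration required.
2. is located in a residentially zoned district (not: is located in Zone A); seating 104 > 74 → Annual License not required.
3. seating 104 < 120; conducts auctions → Limited Seating License required.
4. does not sell tobacco products → Municipal Certificate not required.
5. revenue $1,100,000 ≥ $950,000; does not sell tobacco products → Compliance Registration not required.
6. is a franchise of a national chain (not: is a registered nonprofit); is located in a residentially zoned district → Nonprofit Registration not required.

Limited Seating License, Municipal Registration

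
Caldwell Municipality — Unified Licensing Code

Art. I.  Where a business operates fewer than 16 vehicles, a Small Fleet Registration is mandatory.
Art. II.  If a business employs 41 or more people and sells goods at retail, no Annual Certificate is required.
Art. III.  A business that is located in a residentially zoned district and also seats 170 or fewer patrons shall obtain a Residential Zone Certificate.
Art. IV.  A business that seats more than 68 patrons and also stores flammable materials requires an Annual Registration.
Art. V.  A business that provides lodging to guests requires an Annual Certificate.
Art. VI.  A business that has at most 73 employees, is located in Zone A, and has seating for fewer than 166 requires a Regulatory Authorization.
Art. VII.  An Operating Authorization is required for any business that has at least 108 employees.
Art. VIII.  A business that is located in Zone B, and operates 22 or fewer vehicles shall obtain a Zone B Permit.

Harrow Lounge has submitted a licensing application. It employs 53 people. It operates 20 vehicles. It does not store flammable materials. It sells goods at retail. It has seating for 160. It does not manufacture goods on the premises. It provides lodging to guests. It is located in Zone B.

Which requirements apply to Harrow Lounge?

Art. I. vehicles 20 ≥ 16 → Small Fleet Registration not required.
Art. II. employees 53 ≥ 41; sells goods at retail → exempt from Annual Certificate.
Art. III. is located in Zone B (not: is located in a residentially zoned district); seating 160 ≤ 170 → Residential Zone Certificate not required.
Art. IV. seating 160 > 68; does not store flammable materials → Annual Registration not required.
Art. V. provides lodging to guests → Annual Certificate required.
Art. VI. employees 53 ≤ 73; is located in Zone B (not: is located in Zone A); seating 160 < 166 → Regulatory Authorization not required.
Art. VII. employees 53 < 108 → Operating Authorization not required.
Art. VIII. is located in Zone B; vehicles 20 ≤ 22 → Zone B Permit required.

Zone B Permit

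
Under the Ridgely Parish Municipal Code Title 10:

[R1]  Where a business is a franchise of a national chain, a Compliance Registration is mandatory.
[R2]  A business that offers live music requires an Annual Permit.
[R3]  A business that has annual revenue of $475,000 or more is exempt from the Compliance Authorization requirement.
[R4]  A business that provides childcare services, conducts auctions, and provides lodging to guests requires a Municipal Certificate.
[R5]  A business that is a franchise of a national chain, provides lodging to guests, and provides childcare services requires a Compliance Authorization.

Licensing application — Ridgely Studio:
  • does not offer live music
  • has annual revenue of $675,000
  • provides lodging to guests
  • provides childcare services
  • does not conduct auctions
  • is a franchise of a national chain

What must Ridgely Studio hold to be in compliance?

Compliance Registration

[R1] is a franchise of a national chain → Compliance Registration required.
[R2] does not offer live music → Annual Permit not required.
[R3] revenue $675,000 ≥ $475,000 → exempt from Compliance Authorization.
[R4] provides childcare services; does not conduct auctions; provides lodging to guests → Municipal Certificate not required.
[R5] is a franchise of a national chain; provides lodging to guests; provides childcare services → Compliance Authorization required.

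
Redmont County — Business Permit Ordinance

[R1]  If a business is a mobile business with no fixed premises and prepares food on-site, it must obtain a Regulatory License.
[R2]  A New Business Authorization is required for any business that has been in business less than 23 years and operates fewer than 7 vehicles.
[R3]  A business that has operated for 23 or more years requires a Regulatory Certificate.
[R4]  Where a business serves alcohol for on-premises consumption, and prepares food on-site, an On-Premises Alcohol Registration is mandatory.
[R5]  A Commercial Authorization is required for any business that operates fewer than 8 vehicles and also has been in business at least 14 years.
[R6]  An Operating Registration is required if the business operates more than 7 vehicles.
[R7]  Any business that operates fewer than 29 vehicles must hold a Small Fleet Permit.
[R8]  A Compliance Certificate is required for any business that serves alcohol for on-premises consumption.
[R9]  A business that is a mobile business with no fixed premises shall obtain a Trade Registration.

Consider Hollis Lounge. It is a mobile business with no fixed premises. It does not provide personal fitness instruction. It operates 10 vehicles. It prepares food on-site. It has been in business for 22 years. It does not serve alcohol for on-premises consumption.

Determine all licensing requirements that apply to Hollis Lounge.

Operating Registration, Regulatory License, Small Fleet Permit, Trade Registration

[R1] is a mobile business with no fixed premises; prepares food on-site → Regulatory License required.
[R2] years in business 22 < 23; vehicles 10 ≥ 7 → New Business Authorization not required.
[R3] years in business 22 < 23 → Regulatory Certificate not required.
[R4] does not serve alcohol for on-premises consumption; prepares food on-site → On-Premises Alcohol Registration not required.
[R5] vehicles 10 ≥ 8; years in business 22 ≥ 14 → Commercial Authorization not required.
[R6] vehicles 10 > 7 → Operating Registration required.
[R7] vehicles 10 < 29 → Small Fleet Permit required.
[R8] does not serve alcohol for on-premises consumption → Compliance Certificate not required.
[R9] is a mobile business with no fixed premises → Trade Registration required.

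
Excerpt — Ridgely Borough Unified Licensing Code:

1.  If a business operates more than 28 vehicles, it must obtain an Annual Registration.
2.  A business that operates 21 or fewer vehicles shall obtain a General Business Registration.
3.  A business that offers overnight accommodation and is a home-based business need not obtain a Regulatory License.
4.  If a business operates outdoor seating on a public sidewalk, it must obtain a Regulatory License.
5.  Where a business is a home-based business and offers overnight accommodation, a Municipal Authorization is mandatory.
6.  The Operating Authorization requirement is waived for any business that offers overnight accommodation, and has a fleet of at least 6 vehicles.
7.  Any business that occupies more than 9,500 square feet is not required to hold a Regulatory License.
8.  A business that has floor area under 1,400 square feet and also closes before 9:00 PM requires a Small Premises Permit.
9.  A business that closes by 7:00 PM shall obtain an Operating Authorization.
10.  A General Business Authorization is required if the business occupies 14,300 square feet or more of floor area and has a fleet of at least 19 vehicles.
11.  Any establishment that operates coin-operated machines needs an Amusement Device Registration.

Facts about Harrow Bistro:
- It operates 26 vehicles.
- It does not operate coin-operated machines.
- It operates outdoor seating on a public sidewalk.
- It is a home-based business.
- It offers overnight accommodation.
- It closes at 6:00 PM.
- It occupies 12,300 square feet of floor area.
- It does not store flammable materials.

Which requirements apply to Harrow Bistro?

Municipal Authorization

1. vehicles 26 ≤ 28 → Annual Registration not required.
2. vehicles 26 > 21 → General Business Registration not required.
3. offers overnight accommodation; is a home-based business → exempt from Regulatory License.
4. operates outdoor seating on a public sidewalk → Regulatory License required.
5. is a home-based business; offers overnight accommodation → Municipal Authorization required.
6. offers overnight accommodation; vehicles 26 ≥ 6 → exempt from Operating Authorization.
7. floor area 12,300 square feet > 9,500 square feet → exempt from Regulatory License.
8. floor area 12,300 square feet ≥ 1,400 square feet; closes 6:00 PM, at/before 9:00 PM → Small Premises Permit not required.
9. closes 6:00 PM, at/before 7:00 PM → Operating Authorization required.
10. floor area 12,300 square feet < 14,300 square feet; vehicles 26 ≥ 19 → General Business Authorization not required.
11. does not operate coin-operated machines → Amusement Device Registration not required.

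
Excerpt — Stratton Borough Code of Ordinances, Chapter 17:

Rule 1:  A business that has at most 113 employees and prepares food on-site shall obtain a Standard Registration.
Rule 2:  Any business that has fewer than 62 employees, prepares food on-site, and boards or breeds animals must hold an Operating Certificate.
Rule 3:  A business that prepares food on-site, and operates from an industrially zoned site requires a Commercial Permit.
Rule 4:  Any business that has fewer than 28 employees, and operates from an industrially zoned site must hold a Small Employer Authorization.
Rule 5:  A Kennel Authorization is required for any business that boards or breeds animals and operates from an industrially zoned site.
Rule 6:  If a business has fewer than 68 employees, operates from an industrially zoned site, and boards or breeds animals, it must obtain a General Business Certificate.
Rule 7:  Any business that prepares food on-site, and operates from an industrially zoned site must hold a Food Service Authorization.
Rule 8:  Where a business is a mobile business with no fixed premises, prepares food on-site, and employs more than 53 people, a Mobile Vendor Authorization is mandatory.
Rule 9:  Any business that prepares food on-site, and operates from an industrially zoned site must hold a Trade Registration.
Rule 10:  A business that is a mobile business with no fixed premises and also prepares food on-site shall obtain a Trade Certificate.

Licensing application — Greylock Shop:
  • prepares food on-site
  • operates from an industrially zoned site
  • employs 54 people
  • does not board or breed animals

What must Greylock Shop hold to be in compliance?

Rule 1: employees 54 ≤ 113; prepares food on-site → Standard Registration required.
Rule 2: employees 54 < 62; prepares food on-site; does not board or breed animals → Operating Certificate not required.
Rule 3: prepares food on-site; operates from an industrially zoned site → Commercial Permit required.
Rule 4: employees 54 ≥ 28; operates from an industrially zoned site → Small Employer Authorization not required.
Rule 5: does not board or breed animals; operates from an industrially zoned site → Kennel Authorization not required.
Rule 6: employees 54 < 68; operates from an industrially zoned site; does not board or breed animals → General Business Certificate not required.
Rule 7: prepares food on-site; operates from an industrially zoned site → Food Service Authorization required.
Rule 8: operates from an industrially zoned site (not: is a mobile business with no fixed premises); prepares food on-site; employees 54 > 53 → Mobile Vendor Authorization not required.
Rule 9: prepares food on-site; operates from an industrially zoned site → Trade Registration required.
Rule 10: operates from an industrially zoned site (not: is a mobile business with no fixed premises); prepares food on-site → Trade Certificate not required.

Commercial Permit, Food Service Authorization, Standard Registration, Trade Registration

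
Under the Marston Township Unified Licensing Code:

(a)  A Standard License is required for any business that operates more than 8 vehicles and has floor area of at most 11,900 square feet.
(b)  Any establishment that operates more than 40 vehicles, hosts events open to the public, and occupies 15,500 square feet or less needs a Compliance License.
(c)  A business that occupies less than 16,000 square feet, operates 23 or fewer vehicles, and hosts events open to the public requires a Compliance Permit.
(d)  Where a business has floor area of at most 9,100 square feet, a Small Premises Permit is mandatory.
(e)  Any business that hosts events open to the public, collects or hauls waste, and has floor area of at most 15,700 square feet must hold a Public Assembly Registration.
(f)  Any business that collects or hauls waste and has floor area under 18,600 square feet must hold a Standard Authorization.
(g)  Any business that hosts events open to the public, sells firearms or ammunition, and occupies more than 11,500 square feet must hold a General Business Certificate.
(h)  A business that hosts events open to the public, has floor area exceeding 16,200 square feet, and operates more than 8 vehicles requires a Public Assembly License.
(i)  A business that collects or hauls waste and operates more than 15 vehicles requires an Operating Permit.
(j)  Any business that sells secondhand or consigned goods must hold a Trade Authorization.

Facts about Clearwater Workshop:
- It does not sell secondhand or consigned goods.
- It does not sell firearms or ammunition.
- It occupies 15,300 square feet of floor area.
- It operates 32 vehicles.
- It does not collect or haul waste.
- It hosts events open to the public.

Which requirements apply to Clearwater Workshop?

None

(a) vehicles 32 > 8; floor area 15,300 square feet > 11,900 square feet → Standard License not required.
(b) vehicles 32 ≤ 40; hosts events open to the public; floor area 15,300 square feet ≤ 15,500 square feet → Compliance License not required.
(c) floor area 15,300 square feet < 16,000 square feet; vehicles 32 > 23; hosts events open to the public → Compliance Permit not required.
(d) floor area 15,300 square feet > 9,100 square feet → Small Premises Permit not required.
(e) hosts events open to the public; does not collect or haul waste; floor area 15,300 square feet ≤ 15,700 square feet → Public Assembly Registration not required.
(f) does not collect or haul waste; floor area 15,300 square feet < 18,600 square feet → Standard Authorization not required.
(g) hosts events open to the public; does not sell firearms or ammunition; floor area 15,300 square feet > 11,500 square feet → General Business Certificate not required.
(h) hosts events open to the public; floor area 15,300 square feet ≤ 16,200 square feet; vehicles 32 > 8 → Public Assembly License not required.
(i) does not collect or haul waste; vehicles 32 > 15 → Operating Permit not required.
(j) does not sell secondhand or consigned goods → Trade Authorization not required.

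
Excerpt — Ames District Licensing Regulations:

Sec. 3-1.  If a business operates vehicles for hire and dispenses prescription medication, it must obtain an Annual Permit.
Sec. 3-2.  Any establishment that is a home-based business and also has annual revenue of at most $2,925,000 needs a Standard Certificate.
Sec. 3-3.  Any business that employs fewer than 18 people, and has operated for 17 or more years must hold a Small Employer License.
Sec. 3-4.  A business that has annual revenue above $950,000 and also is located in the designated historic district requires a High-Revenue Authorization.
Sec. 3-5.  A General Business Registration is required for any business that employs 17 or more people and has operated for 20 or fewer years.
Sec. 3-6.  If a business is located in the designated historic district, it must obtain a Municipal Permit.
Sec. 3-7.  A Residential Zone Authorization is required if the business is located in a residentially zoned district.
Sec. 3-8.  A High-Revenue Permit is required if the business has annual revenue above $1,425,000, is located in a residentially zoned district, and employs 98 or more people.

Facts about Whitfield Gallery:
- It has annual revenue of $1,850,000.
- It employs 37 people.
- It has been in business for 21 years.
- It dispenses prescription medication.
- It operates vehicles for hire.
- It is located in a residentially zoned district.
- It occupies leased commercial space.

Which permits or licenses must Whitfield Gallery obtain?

Annual Permit, Residential Zone Authorization

Sec. 3-1. operates vehicles for hire; dispenses prescription medication → Annual Permit required.
Sec. 3-2. occupies leased commercial space (not: is a home-based business); revenue $1,850,000 ≤ $2,925,000 → Standard Certificate not required.
Sec. 3-3. employees 37 ≥ 18; years in business 21 ≥ 17 → Small Employer License not required.
Sec. 3-4. revenue $1,850,000 > $950,000; is located in a residentially zoned district (not: is located in the designated historic district) → High-Revenue Authorization not required.
Sec. 3-5. employees 37 ≥ 17; years in business 21 > 20 → General Business Registration not required.
Sec. 3-6. is located in a residentially zoned district (not: is located in the designated historic district) → Municipal Permit not required.
Sec. 3-7. is located in a residentially zoned district → Residential Zone Authorization required.
Sec. 3-8. revenue $1,850,000 > $1,425,000; is located in a residentially zoned district; employees 37 < 98 → High-Revenue Permit not required.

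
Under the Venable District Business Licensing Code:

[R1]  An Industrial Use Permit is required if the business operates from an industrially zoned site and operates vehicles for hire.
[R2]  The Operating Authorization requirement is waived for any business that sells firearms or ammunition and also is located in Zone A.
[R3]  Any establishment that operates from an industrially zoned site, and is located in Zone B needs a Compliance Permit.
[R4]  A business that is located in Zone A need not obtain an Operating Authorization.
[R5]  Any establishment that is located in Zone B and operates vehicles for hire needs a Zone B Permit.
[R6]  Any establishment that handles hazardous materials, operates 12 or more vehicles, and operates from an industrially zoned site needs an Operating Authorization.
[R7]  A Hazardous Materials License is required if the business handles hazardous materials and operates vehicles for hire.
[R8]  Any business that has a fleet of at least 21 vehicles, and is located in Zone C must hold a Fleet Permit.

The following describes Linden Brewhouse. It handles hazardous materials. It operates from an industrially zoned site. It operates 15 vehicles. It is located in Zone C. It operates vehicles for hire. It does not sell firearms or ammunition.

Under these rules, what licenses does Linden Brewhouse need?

[R1] operates from an industrially zoned site; operates vehicles for hire → Industrial Use Permit required.
[R2] does not sell firearms or ammunition; is located in Zone C (not: is located in Zone A) → Operating Authorization exemption does not apply.
[R3] operates from an industrially zoned site; is located in Zone C (not: is located in Zone B) → Compliance Permit not required.
[R4] is located in Zone C (not: is located in Zone A) → Operating Authorization exemption does not apply.
[R5] is located in Zone C (not: is located in Zone B); operates vehicles for hire → Zone B Permit not required.
[R6] handles hazardous materials; vehicles 15 ≥ 12; operates from an industrially zoned site → Operating Authorization required.
[R7] handles hazardous materials; operates vehicles for hire → Hazardous Materials License required.
[R8] vehicles 15 < 21; is located in Zone C → Fleet Permit not required.

Hazardous Materials License, Industrial Use Permit, Operating Authorization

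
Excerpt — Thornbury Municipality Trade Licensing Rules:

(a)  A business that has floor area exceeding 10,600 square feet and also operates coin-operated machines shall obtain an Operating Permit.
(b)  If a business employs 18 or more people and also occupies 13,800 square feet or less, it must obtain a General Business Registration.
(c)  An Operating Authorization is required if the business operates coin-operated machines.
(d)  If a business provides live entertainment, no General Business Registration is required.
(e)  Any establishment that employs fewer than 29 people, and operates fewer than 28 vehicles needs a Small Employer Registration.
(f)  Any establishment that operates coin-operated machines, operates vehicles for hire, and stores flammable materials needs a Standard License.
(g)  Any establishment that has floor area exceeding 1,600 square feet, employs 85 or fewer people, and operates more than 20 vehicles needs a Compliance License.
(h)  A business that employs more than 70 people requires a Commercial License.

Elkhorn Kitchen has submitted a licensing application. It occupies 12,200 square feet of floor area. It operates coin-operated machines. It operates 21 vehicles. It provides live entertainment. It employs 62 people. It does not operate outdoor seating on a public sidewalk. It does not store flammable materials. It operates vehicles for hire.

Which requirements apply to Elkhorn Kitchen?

(a) floor area 12,200 square feet > 10,600 square feet; operates coin-operated machines → Operating Permit required.
(b) employees 62 ≥ 18; floor area 12,200 square feet ≤ 13,800 square feet → General Business Registration required.
(c) operates coin-operated machines → Operating Authorization required.
(d) provides live entertainment → exempt from General Business Registration.
(e) employees 62 ≥ 29; vehicles 21 < 28 → Small Employer Registration not required.
(f) operates coin-operated machines; operates vehicles for hire; does not store flammable materials → Standard License not required.
(g) floor area 12,200 square feet > 1,600 square feet; employees 62 ≤ 85; vehicles 21 > 20 → Compliance License required.
(h) employees 62 ≤ 70 → Commercial License not required.

Compliance License, Operating Authorization, Operating Permit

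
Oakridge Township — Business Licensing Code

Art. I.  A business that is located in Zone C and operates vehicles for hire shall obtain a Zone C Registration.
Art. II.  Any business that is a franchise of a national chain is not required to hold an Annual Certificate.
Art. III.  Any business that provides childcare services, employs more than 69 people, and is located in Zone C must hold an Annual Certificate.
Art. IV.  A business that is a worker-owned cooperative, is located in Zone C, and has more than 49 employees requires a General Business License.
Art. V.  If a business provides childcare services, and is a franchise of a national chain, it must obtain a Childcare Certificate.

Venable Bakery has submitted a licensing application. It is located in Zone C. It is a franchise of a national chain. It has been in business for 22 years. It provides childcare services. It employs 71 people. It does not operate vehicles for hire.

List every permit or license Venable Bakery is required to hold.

Art. I. is located in Zone C; does not operate vehicles for hire → Zone C Registration not required.
Art. II. is a franchise of a national chain → exempt from Annual Certificate.
Art. III. provides childcare services; employees 71 > 69; is located in Zone C → Annual Certificate required.
Art. IV. is a franchise of a national chain (not: is a worker-owned cooperative); is located in Zone C; employees 71 > 49 → General Business License not required.
Art. V. provides childcare services; is a franchise of a national chain → Childcare Certificate required.

Childcare Certificate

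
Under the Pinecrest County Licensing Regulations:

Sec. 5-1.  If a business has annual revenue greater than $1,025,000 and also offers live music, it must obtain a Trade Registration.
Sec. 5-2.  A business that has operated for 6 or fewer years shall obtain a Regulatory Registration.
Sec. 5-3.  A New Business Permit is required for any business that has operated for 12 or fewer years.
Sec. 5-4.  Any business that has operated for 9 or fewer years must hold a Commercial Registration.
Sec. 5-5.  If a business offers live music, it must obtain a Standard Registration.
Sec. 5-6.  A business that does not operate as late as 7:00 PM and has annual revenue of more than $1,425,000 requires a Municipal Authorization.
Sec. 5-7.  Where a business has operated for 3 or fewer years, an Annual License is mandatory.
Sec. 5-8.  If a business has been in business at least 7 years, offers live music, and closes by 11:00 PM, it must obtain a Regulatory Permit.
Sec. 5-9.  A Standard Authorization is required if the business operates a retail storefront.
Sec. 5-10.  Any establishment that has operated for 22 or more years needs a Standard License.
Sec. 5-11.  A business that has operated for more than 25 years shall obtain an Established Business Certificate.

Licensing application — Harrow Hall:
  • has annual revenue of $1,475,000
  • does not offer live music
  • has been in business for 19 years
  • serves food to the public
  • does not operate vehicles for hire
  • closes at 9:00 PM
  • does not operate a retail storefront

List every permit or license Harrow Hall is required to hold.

None

Sec. 5-1. revenue $1,475,000 > $1,025,000; does not offer live music → Trade Registration not required.
Sec. 5-2. years in business 19 > 6 → Regulatory Registration not required.
Sec. 5-3. years in business 19 > 12 → New Business Permit not required.
Sec. 5-4. years in business 19 > 9 → Commercial Registration not required.
Sec. 5-5. does not offer live music → Standard Registration not required.
Sec. 5-6. closes 9:00 PM, after 7:00 PM; revenue $1,475,000 > $1,425,000 → Municipal Authorization not required.
Sec. 5-7. years in business 19 > 3 → Annual License not required.
Sec. 5-8. years in business 19 ≥ 7; does not offer live music; closes 9:00 PM, at/before 11:00 PM → Regulatory Permit not required.
Sec. 5-9. does not operate a retail storefront → Standard Authorization not required.
Sec. 5-10. years in business 19 < 22 → Standard License not required.
Sec. 5-11. years in business 19 ≤ 25 → Established Business Certificate not required.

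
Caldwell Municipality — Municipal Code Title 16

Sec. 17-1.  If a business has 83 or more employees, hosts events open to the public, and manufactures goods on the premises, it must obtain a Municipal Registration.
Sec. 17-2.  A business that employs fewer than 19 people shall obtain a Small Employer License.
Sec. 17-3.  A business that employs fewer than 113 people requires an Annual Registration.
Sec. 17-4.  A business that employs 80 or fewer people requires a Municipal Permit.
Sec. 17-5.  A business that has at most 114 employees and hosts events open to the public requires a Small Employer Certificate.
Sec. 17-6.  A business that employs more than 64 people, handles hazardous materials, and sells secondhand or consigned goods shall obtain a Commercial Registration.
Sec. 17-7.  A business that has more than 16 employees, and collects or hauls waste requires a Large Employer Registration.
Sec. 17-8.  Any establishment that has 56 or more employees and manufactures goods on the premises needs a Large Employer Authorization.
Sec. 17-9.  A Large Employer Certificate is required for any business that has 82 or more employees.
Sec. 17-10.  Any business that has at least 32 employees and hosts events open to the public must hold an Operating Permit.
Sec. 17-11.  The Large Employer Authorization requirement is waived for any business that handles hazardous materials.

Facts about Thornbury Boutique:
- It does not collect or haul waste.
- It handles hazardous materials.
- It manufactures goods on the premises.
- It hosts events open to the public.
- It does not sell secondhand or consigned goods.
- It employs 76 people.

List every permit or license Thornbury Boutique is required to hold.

Annual Registration, Municipal Permit, Operating Permit, Small Employer Certificate

Sec. 17-1. employees 76 < 83; hosts events open to the public; manufactures goods on the premises → Municipal Registration not required.
Sec. 17-2. employees 76 ≥ 19 → Small Employer License not required.
Sec. 17-3. employees 76 < 113 → Annual Registration required.
Sec. 17-4. employees 76 ≤ 80 → Municipal Permit required.
Sec. 17-5. employees 76 ≤ 114; hosts events open to the public → Small Employer Certificate required.
Sec. 17-6. employees 76 > 64; handles hazardous materials; does not sell secondhand or consigned goods → Commercial Registration not required.
Sec. 17-7. employees 76 > 16; does not collect or haul waste → Large Employer Registration not required.
Sec. 17-8. employees 76 ≥ 56; manufactures goods on the premises → Large Employer Authorization required.
Sec. 17-9. employees 76 < 82 → Large Employer Certificate not required.
Sec. 17-10. employees 76 ≥ 32; hosts events open to the public → Operating Permit required.
Sec. 17-11. handles hazardous materials → exempt from Large Employer Authorization.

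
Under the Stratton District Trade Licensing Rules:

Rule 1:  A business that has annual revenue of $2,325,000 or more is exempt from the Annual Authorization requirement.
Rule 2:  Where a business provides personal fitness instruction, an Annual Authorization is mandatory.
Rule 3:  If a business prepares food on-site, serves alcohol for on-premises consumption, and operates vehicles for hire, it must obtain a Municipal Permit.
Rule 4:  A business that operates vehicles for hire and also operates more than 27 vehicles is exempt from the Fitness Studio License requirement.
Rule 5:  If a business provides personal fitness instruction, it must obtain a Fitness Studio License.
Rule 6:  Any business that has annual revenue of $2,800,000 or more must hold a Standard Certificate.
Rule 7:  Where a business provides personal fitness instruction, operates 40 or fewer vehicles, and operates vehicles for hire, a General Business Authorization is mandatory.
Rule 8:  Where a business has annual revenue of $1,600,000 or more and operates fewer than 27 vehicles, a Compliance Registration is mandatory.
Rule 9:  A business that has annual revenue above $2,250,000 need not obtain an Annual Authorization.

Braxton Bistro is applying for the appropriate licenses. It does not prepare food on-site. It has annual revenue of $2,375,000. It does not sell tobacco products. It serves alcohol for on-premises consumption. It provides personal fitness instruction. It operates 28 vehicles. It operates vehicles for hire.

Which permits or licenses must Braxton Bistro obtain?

Rule 1: revenue $2,375,000 ≥ $2,325,000 → exempt from Annual Authorization.
Rule 2: provides personal fitness instruction → Annual Authorization required.
Rule 3: does not prepare food on-site; serves alcohol for on-premises consumption; operates vehicles for hire → Municipal Permit not required.
Rule 4: operates vehicles for hire; vehicles 28 > 27 → exempt from Fitness Studio License.
Rule 5: provides personal fitness instruction → Fitness Studio License required.
Rule 6: revenue $2,375,000 < $2,800,000 → Standard Certificate not required.
Rule 7: provides personal fitness instruction; vehicles 28 ≤ 40; operates vehicles for hire → General Business Authorization required.
Rule 8: revenue $2,375,000 ≥ $1,600,000; vehicles 28 ≥ 27 → Compliance Registration not required.
Rule 9: revenue $2,375,000 > $2,250,000 → exempt from Annual Authorization.

General Business Authorization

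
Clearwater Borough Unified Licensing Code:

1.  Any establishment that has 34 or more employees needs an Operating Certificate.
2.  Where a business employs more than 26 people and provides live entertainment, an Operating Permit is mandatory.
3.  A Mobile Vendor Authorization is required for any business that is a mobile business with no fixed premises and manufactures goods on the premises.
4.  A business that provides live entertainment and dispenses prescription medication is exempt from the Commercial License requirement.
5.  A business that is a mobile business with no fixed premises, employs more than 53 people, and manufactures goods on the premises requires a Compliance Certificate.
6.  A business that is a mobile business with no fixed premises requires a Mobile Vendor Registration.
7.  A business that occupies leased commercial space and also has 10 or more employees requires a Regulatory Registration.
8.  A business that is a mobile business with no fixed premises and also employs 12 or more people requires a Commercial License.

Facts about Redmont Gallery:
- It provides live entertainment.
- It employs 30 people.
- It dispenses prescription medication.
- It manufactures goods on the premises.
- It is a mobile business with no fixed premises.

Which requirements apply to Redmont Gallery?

Mobile Vendor Authorization, Mobile Vendor Registration, Operating Permit

1. employees 30 < 34 → Operating Certificate not required.
2. employees 30 > 26; provides live entertainment → Operating Permit required.
3. is a mobile business with no fixed premises; manufactures goods on the premises → Mobile Vendor Authorization required.
4. provides live entertainment; dispenses prescription medication → exempt from Commercial License.
5. is a mobile business with no fixed premises; employees 30 ≤ 53; manufactures goods on the premises → Compliance Certificate not required.
6. is a mobile business with no fixed premises → Mobile Vendor Registration required.
7. is a mobile business with no fixed premises (not: occupies leased commercial space); employees 30 ≥ 10 → Regulatory Registration not required.
8. is a mobile business with no fixed premises; employees 30 ≥ 12 → Commercial License required.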